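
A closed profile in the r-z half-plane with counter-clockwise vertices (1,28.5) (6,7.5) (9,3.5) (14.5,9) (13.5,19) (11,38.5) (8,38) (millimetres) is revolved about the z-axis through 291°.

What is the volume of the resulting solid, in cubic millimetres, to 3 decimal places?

Profile (r,z), 7 vertices: (1,28.5) (6,7.5) (9,3.5) (14.5,9) (13.5,19) (11,38.5) (8,38)
edge 0: (1,28.5)→(6,7.5)  cross = 1·7.5 − 6·28.5 = -163.5000; (r_i+r_j)·cross = 7·-163.5000 = -1144.5000
edge 1: (6,7.5)→(9,3.5)  cross = 6·3.5 − 9·7.5 = -46.5000; (r_i+r_j)·cross = 15·-46.5000 = -697.5000
edge 2: (9,3.5)→(14.5,9)  cross = 9·9 − 14.5·3.5 = 30.2500; (r_i+r_j)·cross = 23.5·30.2500 = 710.8750
edge 3: (14.5,9)→(13.5,19)  cross = 14.5·19 − 13.5·9 = 154.0000; (r_i+r_j)·cross = 28·154.0000 = 4312.0000
edge 4: (13.5,19)→(11,38.5)  cross = 13.5·38.5 − 11·19 = 310.7500; (r_i+r_j)·cross = 24.5·310.7500 = 7613.3750
edge 5: (11,38.5)→(8,38)  cross = 11·38 − 8·38.5 = 110.0000; (r_i+r_j)·cross = 19·110.0000 = 2090.0000
edge 6: (8,38)→(1,28.5)  cross = 8·28.5 − 1·38 = 190.0000; (r_i+r_j)·cross = 9·190.0000 = 1710.0000
Σcross = 585.0000 → A = |Σcross|/2 = 292.5000 mm²
Σ(r_i+r_j)·cross = 14594.2500 → first moment M = |Σ|/6 = 2432.3750
R_c = M/A = 2432.3750/292.5000 = 8.3158 mm
θ = 291° = 5.078908 rad
V = θ·R_c·A = 5.078908·8.3158·292.5000 = 12353.809 mm³

Volume = 12353.809 mm³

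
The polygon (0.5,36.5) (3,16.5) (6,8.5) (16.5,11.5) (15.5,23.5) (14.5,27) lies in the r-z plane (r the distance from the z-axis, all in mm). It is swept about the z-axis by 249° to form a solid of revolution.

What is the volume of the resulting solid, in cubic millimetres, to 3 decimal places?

Volume = 10251.726 mm³

Profile (r,z), 6 vertices: (0.5,36.5) (3,16.5) (6,8.5) (16.5,11.5) (15.5,23.5) (14.5,27)
edge 0: (0.5,36.5)→(3,16.5)  cross = 0.5·16.5 − 3·36.5 = -101.2500; (r_i+r_j)·cross = 3.5·-101.2500 = -354.3750
edge 1: (3,16.5)→(6,8.5)  cross = 3·8.5 − 6·16.5 = -73.5000; (r_i+r_j)·cross = 9·-73.5000 = -661.5000
edge 2: (6,8.5)→(16.5,11.5)  cross = 6·11.5 − 16.5·8.5 = -71.2500; (r_i+r_j)·cross = 22.5·-71.2500 = -1603.1250
edge 3: (16.5,11.5)→(15.5,23.5)  cross = 16.5·23.5 − 15.5·11.5 = 209.5000; (r_i+r_j)·cross = 32·209.5000 = 6704.0000
edge 4: (15.5,23.5)→(14.5,27)  cross = 15.5·27 − 14.5·23.5 = 77.7500; (r_i+r_j)·cross = 30·77.7500 = 2332.5000
edge 5: (14.5,27)→(0.5,36.5)  cross = 14.5·36.5 − 0.5·27 = 515.7500; (r_i+r_j)·cross = 15·515.7500 = 7736.2500
Σcross = 557.0000 → A = |Σcross|/2 = 278.5000 mm²
Σ(r_i+r_j)·cross = 14153.7500 → first moment M = |Σ|/6 = 2358.9583
R_c = M/A = 2358.9583/278.5000 = 8.4702 mm
θ = 249° = 4.345870 rad
V = θ·R_c·A = 4.345870·8.4702·278.5000 = 10251.726 mm³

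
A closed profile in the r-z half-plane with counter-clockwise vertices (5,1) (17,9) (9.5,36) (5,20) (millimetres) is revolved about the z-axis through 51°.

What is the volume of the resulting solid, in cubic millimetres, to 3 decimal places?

Profile (r,z), 4 vertices: (5,1) (17,9) (9.5,36) (5,20)
edge 0: (5,1)→(17,9)  cross = 5·9 − 17·1 = 28.0000; (r_i+r_j)·cross = 22·28.0000 = 616.0000
edge 1: (17,9)→(9.5,36)  cross = 17·36 − 9.5·9 = 526.5000; (r_i+r_j)·cross = 26.5·526.5000 = 13952.2500
edge 2: (9.5,36)→(5,20)  cross = 9.5·20 − 5·36 = 10.0000; (r_i+r_j)·cross = 14.5·10.0000 = 145.0000
edge 3: (5,20)→(5,1)  cross = 5·1 − 5·20 = -95.0000; (r_i+r_j)·cross = 10·-95.0000 = -950.0000
Σcross = 469.5000 → A = |Σcross|/2 = 234.7500 mm²
Σ(r_i+r_j)·cross = 13763.2500 → first moment M = |Σ|/6 = 2293.8750
R_c = M/A = 2293.8750/234.7500 = 9.7716 mm
θ = 51° = 0.890118 rad
V = θ·R_c·A = 0.890118·9.7716·234.7500 = 2041.819 mm³

Volume = 2041.819 mm³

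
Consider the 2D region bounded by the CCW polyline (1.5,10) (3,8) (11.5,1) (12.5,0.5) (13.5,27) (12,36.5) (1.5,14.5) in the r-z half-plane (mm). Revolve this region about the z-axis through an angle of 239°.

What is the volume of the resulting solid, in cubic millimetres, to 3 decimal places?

Volume = 9009.219 mm³

Profile (r,z), 7 vertices: (1.5,10) (3,8) (11.5,1) (12.5,0.5) (13.5,27) (12,36.5) (1.5,14.5)
edge 0: (1.5,10)→(3,8)  cross = 1.5·8 − 3·10 = -18.0000; (r_i+r_j)·cross = 4.5·-18.0000 = -81.0000
edge 1: (3,8)→(11.5,1)  cross = 3·1 − 11.5·8 = -89.0000; (r_i+r_j)·cross = 14.5·-89.0000 = -1290.5000
edge 2: (11.5,1)→(12.5,0.5)  cross = 11.5·0.5 − 12.5·1 = -6.7500; (r_i+r_j)·cross = 24·-6.7500 = -162.0000
edge 3: (12.5,0.5)→(13.5,27)  cross = 12.5·27 − 13.5·0.5 = 330.7500; (r_i+r_j)·cross = 26·330.7500 = 8599.5000
edge 4: (13.5,27)→(12,36.5)  cross = 13.5·36.5 − 12·27 = 168.7500; (r_i+r_j)·cross = 25.5·168.7500 = 4303.1250
edge 5: (12,36.5)→(1.5,14.5)  cross = 12·14.5 − 1.5·36.5 = 119.2500; (r_i+r_j)·cross = 13.5·119.2500 = 1609.8750
edge 6: (1.5,14.5)→(1.5,10)  cross = 1.5·10 − 1.5·14.5 = -6.7500; (r_i+r_j)·cross = 3·-6.7500 = -20.2500
Σcross = 498.2500 → A = |Σcross|/2 = 249.1250 mm²
Σ(r_i+r_j)·cross = 12958.7500 → first moment M = |Σ|/6 = 2159.7917
R_c = M/A = 2159.7917/249.1250 = 8.6695 mm
θ = 239° = 4.171337 rad
V = θ·R_c·A = 4.171337·8.6695·249.1250 = 9009.219 mm³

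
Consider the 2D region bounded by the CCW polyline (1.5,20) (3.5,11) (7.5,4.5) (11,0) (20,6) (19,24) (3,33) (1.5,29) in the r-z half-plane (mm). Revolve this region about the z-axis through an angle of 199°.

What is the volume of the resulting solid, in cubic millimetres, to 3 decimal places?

Volume = 15479.352 mm³

Profile (r,z), 8 vertices: (1.5,20) (3.5,11) (7.5,4.5) (11,0) (20,6) (19,24) (3,33) (1.5,29)
edge 0: (1.5,20)→(3.5,11)  cross = 1.5·11 − 3.5·20 = -53.5000; (r_i+r_j)·cross = 5·-53.5000 = -267.5000
edge 1: (3.5,11)→(7.5,4.5)  cross = 3.5·4.5 − 7.5·11 = -66.7500; (r_i+r_j)·cross = 11·-66.7500 = -734.2500
edge 2: (7.5,4.5)→(11,0)  cross = 7.5·0 − 11·4.5 = -49.5000; (r_i+r_j)·cross = 18.5·-49.5000 = -915.7500
edge 3: (11,0)→(20,6)  cross = 11·6 − 20·0 = 66.0000; (r_i+r_j)·cross = 31·66.0000 = 2046.0000
edge 4: (20,6)→(19,24)  cross = 20·24 − 19·6 = 366.0000; (r_i+r_j)·cross = 39·366.0000 = 14274.0000
edge 5: (19,24)→(3,33)  cross = 19·33 − 3·24 = 555.0000; (r_i+r_j)·cross = 22·555.0000 = 12210.0000
edge 6: (3,33)→(1.5,29)  cross = 3·29 − 1.5·33 = 37.5000; (r_i+r_j)·cross = 4.5·37.5000 = 168.7500
edge 7: (1.5,29)→(1.5,20)  cross = 1.5·20 − 1.5·29 = -13.5000; (r_i+r_j)·cross = 3·-13.5000 = -40.5000
Σcross = 841.2500 → A = |Σcross|/2 = 420.6250 mm²
Σ(r_i+r_j)·cross = 26740.7500 → first moment M = |Σ|/6 = 4456.7917
R_c = M/A = 4456.7917/420.6250 = 10.5956 mm
θ = 199° = 3.473205 rad
V = θ·R_c·A = 3.473205·10.5956·420.6250 = 15479.352 mm³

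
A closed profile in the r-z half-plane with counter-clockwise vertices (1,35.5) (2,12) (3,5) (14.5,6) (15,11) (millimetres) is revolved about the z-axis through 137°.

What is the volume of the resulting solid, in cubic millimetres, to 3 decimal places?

Volume = 3639.854 mm³

Profile (r,z), 5 vertices: (1,35.5) (2,12) (3,5) (14.5,6) (15,11)
edge 0: (1,35.5)→(2,12)  cross = 1·12 − 2·35.5 = -59.0000; (r_i+r_j)·cross = 3·-59.0000 = -177.0000
edge 1: (2,12)→(3,5)  cross = 2·5 − 3·12 = -26.0000; (r_i+r_j)·cross = 5·-26.0000 = -130.0000
edge 2: (3,5)→(14.5,6)  cross = 3·6 − 14.5·5 = -54.5000; (r_i+r_j)·cross = 17.5·-54.5000 = -953.7500
edge 3: (14.5,6)→(15,11)  cross = 14.5·11 − 15·6 = 69.5000; (r_i+r_j)·cross = 29.5·69.5000 = 2050.2500
edge 4: (15,11)→(1,35.5)  cross = 15·35.5 − 1·11 = 521.5000; (r_i+r_j)·cross = 16·521.5000 = 8344.0000
Σcross = 451.5000 → A = |Σcross|/2 = 225.7500 mm²
Σ(r_i+r_j)·cross = 9133.5000 → first moment M = |Σ|/6 = 1522.2500
R_c = M/A = 1522.2500/225.7500 = 6.7431 mm
θ = 137° = 2.391101 rad
V = θ·R_c·A = 2.391101·6.7431·225.7500 = 3639.854 mm³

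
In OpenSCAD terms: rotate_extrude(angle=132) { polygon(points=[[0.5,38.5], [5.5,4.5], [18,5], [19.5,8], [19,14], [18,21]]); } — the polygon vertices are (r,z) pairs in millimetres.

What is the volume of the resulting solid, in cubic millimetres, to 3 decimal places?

Volume = 8429.443 mm³

Profile (r,z), 6 vertices: (0.5,38.5) (5.5,4.5) (18,5) (19.5,8) (19,14) (18,21)
edge 0: (0.5,38.5)→(5.5,4.5)  cross = 0.5·4.5 − 5.5·38.5 = -209.5000; (r_i+r_j)·cross = 6·-209.5000 = -1257.0000
edge 1: (5.5,4.5)→(18,5)  cross = 5.5·5 − 18·4.5 = -53.5000; (r_i+r_j)·cross = 23.5·-53.5000 = -1257.2500
edge 2: (18,5)→(19.5,8)  cross = 18·8 − 19.5·5 = 46.5000; (r_i+r_j)·cross = 37.5·46.5000 = 1743.7500
edge 3: (19.5,8)→(19,14)  cross = 19.5·14 − 19·8 = 121.0000; (r_i+r_j)·cross = 38.5·121.0000 = 4658.5000
edge 4: (19,14)→(18,21)  cross = 19·21 − 18·14 = 147.0000; (r_i+r_j)·cross = 37·147.0000 = 5439.0000
edge 5: (18,21)→(0.5,38.5)  cross = 18·38.5 − 0.5·21 = 682.5000; (r_i+r_j)·cross = 18.5·682.5000 = 12626.2500
Σcross = 734.0000 → A = |Σcross|/2 = 367.0000 mm²
Σ(r_i+r_j)·cross = 21953.2500 → first moment M = |Σ|/6 = 3658.8750
R_c = M/A = 3658.8750/367.0000 = 9.9697 mm
θ = 132° = 2.303835 rad
V = θ·R_c·A = 2.303835·9.9697·367.0000 = 8429.443 mm³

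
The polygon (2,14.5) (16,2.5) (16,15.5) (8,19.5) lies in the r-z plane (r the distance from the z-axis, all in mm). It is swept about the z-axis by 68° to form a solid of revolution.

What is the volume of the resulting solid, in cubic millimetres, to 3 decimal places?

Profile (r,z), 4 vertices: (2,14.5) (16,2.5) (16,15.5) (8,19.5)
edge 0: (2,14.5)→(16,2.5)  cross = 2·2.5 − 16·14.5 = -227.0000; (r_i+r_j)·cross = 18·-227.0000 = -4086.0000
edge 1: (16,2.5)→(16,15.5)  cross = 16·15.5 − 16·2.5 = 208.0000; (r_i+r_j)·cross = 32·208.0000 = 6656.0000
edge 2: (16,15.5)→(8,19.5)  cross = 16·19.5 − 8·15.5 = 188.0000; (r_i+r_j)·cross = 24·188.0000 = 4512.0000
edge 3: (8,19.5)→(2,14.5)  cross = 8·14.5 − 2·19.5 = 77.0000; (r_i+r_j)·cross = 10·77.0000 = 770.0000
Σcross = 246.0000 → A = |Σcross|/2 = 123.0000 mm²
Σ(r_i+r_j)·cross = 7852.0000 → first moment M = |Σ|/6 = 1308.6667
R_c = M/A = 1308.6667/123.0000 = 10.6396 mm
θ = 68° = 1.186824 rad
V = θ·R_c·A = 1.186824·10.6396·123.0000 = 1553.157 mm³

Volume = 1553.157 mm³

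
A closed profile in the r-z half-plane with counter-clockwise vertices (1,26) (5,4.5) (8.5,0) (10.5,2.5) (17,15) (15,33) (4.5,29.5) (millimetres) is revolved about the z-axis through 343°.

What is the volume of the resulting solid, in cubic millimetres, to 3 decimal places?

Profile (r,z), 7 vertices: (1,26) (5,4.5) (8.5,0) (10.5,2.5) (17,15) (15,33) (4.5,29.5)
edge 0: (1,26)→(5,4.5)  cross = 1·4.5 − 5·26 = -125.5000; (r_i+r_j)·cross = 6·-125.5000 = -753.0000
edge 1: (5,4.5)→(8.5,0)  cross = 5·0 − 8.5·4.5 = -38.2500; (r_i+r_j)·cross = 13.5·-38.2500 = -516.3750
edge 2: (8.5,0)→(10.5,2.5)  cross = 8.5·2.5 − 10.5·0 = 21.2500; (r_i+r_j)·cross = 19·21.2500 = 403.7500
edge 3: (10.5,2.5)→(17,15)  cross = 10.5·15 − 17·2.5 = 115.0000; (r_i+r_j)·cross = 27.5·115.0000 = 3162.5000
edge 4: (17,15)→(15,33)  cross = 17·33 − 15·15 = 336.0000; (r_i+r_j)·cross = 32·336.0000 = 10752.0000
edge 5: (15,33)→(4.5,29.5)  cross = 15·29.5 − 4.5·33 = 294.0000; (r_i+r_j)·cross = 19.5·294.0000 = 5733.0000
edge 6: (4.5,29.5)→(1,26)  cross = 4.5·26 − 1·29.5 = 87.5000; (r_i+r_j)·cross = 5.5·87.5000 = 481.2500
Σcross = 690.0000 → A = |Σcross|/2 = 345.0000 mm²
Σ(r_i+r_j)·cross = 19263.1250 → first moment M = |Σ|/6 = 3210.5208
R_c = M/A = 3210.5208/345.0000 = 9.3059 mm
θ = 343° = 5.986479 rad
V = θ·R_c·A = 5.986479·9.3059·345.0000 = 19219.717 mm³

Volume = 19219.717 mm³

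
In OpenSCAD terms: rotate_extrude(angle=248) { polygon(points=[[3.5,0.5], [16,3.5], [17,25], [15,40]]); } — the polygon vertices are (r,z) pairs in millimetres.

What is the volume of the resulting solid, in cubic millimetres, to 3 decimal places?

Profile (r,z), 4 vertices: (3.5,0.5) (16,3.5) (17,25) (15,40)
edge 0: (3.5,0.5)→(16,3.5)  cross = 3.5·3.5 − 16·0.5 = 4.2500; (r_i+r_j)·cross = 19.5·4.2500 = 82.8750
edge 1: (16,3.5)→(17,25)  cross = 16·25 − 17·3.5 = 340.5000; (r_i+r_j)·cross = 33·340.5000 = 11236.5000
edge 2: (17,25)→(15,40)  cross = 17·40 − 15·25 = 305.0000; (r_i+r_j)·cross = 32·305.0000 = 9760.0000
edge 3: (15,40)→(3.5,0.5)  cross = 15·0.5 − 3.5·40 = -132.5000; (r_i+r_j)·cross = 18.5·-132.5000 = -2451.2500
Σcross = 517.2500 → A = |Σcross|/2 = 258.6250 mm²
Σ(r_i+r_j)·cross = 18628.1250 → first moment M = |Σ|/6 = 3104.6875
R_c = M/A = 3104.6875/258.6250 = 12.0046 mm
θ = 248° = 4.328417 rad
V = θ·R_c·A = 4.328417·12.0046·258.6250 = 13438.381 mm³

Volume = 13438.381 mm³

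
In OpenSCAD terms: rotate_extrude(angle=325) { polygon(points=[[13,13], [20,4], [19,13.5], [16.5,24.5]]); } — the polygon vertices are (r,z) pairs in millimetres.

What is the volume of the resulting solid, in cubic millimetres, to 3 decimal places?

Volume = 5910.203 mm³

Profile (r,z), 4 vertices: (13,13) (20,4) (19,13.5) (16.5,24.5)
edge 0: (13,13)→(20,4)  cross = 13·4 − 20·13 = -208.0000; (r_i+r_j)·cross = 33·-208.0000 = -6864.0000
edge 1: (20,4)→(19,13.5)  cross = 20·13.5 − 19·4 = 194.0000; (r_i+r_j)·cross = 39·194.0000 = 7566.0000
edge 2: (19,13.5)→(16.5,24.5)  cross = 19·24.5 − 16.5·13.5 = 242.7500; (r_i+r_j)·cross = 35.5·242.7500 = 8617.6250
edge 3: (16.5,24.5)→(13,13)  cross = 16.5·13 − 13·24.5 = -104.0000; (r_i+r_j)·cross = 29.5·-104.0000 = -3068.0000
Σcross = 124.7500 → A = |Σcross|/2 = 62.3750 mm²
Σ(r_i+r_j)·cross = 6251.6250 → first moment M = |Σ|/6 = 1041.9375
R_c = M/A = 1041.9375/62.3750 = 16.7044 mm
θ = 325° = 5.672320 rad
V = θ·R_c·A = 5.672320·16.7044·62.3750 = 5910.203 mm³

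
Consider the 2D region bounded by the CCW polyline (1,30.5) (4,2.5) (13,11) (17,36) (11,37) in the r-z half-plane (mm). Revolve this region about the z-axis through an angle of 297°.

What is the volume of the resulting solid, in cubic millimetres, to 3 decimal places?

Volume = 15666.651 mm³

Profile (r,z), 5 vertices: (1,30.5) (4,2.5) (13,11) (17,36) (11,37)
edge 0: (1,30.5)→(4,2.5)  cross = 1·2.5 − 4·30.5 = -119.5000; (r_i+r_j)·cross = 5·-119.5000 = -597.5000
edge 1: (4,2.5)→(13,11)  cross = 4·11 − 13·2.5 = 11.5000; (r_i+r_j)·cross = 17·11.5000 = 195.5000
edge 2: (13,11)→(17,36)  cross = 13·36 − 17·11 = 281.0000; (r_i+r_j)·cross = 30·281.0000 = 8430.0000
edge 3: (17,36)→(11,37)  cross = 17·37 − 11·36 = 233.0000; (r_i+r_j)·cross = 28·233.0000 = 6524.0000
edge 4: (11,37)→(1,30.5)  cross = 11·30.5 − 1·37 = 298.5000; (r_i+r_j)·cross = 12·298.5000 = 3582.0000
Σcross = 704.5000 → A = |Σcross|/2 = 352.2500 mm²
Σ(r_i+r_j)·cross = 18134.0000 → first moment M = |Σ|/6 = 3022.3333
R_c = M/A = 3022.3333/352.2500 = 8.5801 mm
θ = 297° = 5.183628 rad
V = θ·R_c·A = 5.183628·8.5801·352.2500 = 15666.651 mm³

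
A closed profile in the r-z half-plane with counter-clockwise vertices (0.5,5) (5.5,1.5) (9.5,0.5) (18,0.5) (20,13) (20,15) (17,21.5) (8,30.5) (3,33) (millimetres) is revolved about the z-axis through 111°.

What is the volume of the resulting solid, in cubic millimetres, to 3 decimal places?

Volume = 8618.430 mm³

Profile (r,z), 9 vertices: (0.5,5) (5.5,1.5) (9.5,0.5) (18,0.5) (20,13) (20,15) (17,21.5) (8,30.5) (3,33)
edge 0: (0.5,5)→(5.5,1.5)  cross = 0.5·1.5 − 5.5·5 = -26.7500; (r_i+r_j)·cross = 6·-26.7500 = -160.5000
edge 1: (5.5,1.5)→(9.5,0.5)  cross = 5.5·0.5 − 9.5·1.5 = -11.5000; (r_i+r_j)·cross = 15·-11.5000 = -172.5000
edge 2: (9.5,0.5)→(18,0.5)  cross = 9.5·0.5 − 18·0.5 = -4.2500; (r_i+r_j)·cross = 27.5·-4.2500 = -116.8750
edge 3: (18,0.5)→(20,13)  cross = 18·13 − 20·0.5 = 224.0000; (r_i+r_j)·cross = 38·224.0000 = 8512.0000
edge 4: (20,13)→(20,15)  cross = 20·15 − 20·13 = 40.0000; (r_i+r_j)·cross = 40·40.0000 = 1600.0000
edge 5: (20,15)→(17,21.5)  cross = 20·21.5 − 17·15 = 175.0000; (r_i+r_j)·cross = 37·175.0000 = 6475.0000
edge 6: (17,21.5)→(8,30.5)  cross = 17·30.5 − 8·21.5 = 346.5000; (r_i+r_j)·cross = 25·346.5000 = 8662.5000
edge 7: (8,30.5)→(3,33)  cross = 8·33 − 3·30.5 = 172.5000; (r_i+r_j)·cross = 11·172.5000 = 1897.5000
edge 8: (3,33)→(0.5,5)  cross = 3·5 − 0.5·33 = -1.5000; (r_i+r_j)·cross = 3.5·-1.5000 = -5.2500
Σcross = 914.0000 → A = |Σcross|/2 = 457.0000 mm²
Σ(r_i+r_j)·cross = 26691.8750 → first moment M = |Σ|/6 = 4448.6458
R_c = M/A = 4448.6458/457.0000 = 9.7345 mm
θ = 111° = 1.937315 rad
V = θ·R_c·A = 1.937315·9.7345·457.0000 = 8618.430 mm³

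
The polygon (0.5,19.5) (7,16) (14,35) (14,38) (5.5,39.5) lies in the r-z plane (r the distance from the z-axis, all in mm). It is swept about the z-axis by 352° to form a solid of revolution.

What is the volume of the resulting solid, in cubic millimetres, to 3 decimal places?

Volume = 8074.940 mm³

Profile (r,z), 5 vertices: (0.5,19.5) (7,16) (14,35) (14,38) (5.5,39.5)
edge 0: (0.5,19.5)→(7,16)  cross = 0.5·16 − 7·19.5 = -128.5000; (r_i+r_j)·cross = 7.5·-128.5000 = -963.7500
edge 1: (7,16)→(14,35)  cross = 7·35 − 14·16 = 21.0000; (r_i+r_j)·cross = 21·21.0000 = 441.0000
edge 2: (14,35)→(14,38)  cross = 14·38 − 14·35 = 42.0000; (r_i+r_j)·cross = 28·42.0000 = 1176.0000
edge 3: (14,38)→(5.5,39.5)  cross = 14·39.5 − 5.5·38 = 344.0000; (r_i+r_j)·cross = 19.5·344.0000 = 6708.0000
edge 4: (5.5,39.5)→(0.5,19.5)  cross = 5.5·19.5 − 0.5·39.5 = 87.5000; (r_i+r_j)·cross = 6·87.5000 = 525.0000
Σcross = 366.0000 → A = |Σcross|/2 = 183.0000 mm²
Σ(r_i+r_j)·cross = 7886.2500 → first moment M = |Σ|/6 = 1314.3750
R_c = M/A = 1314.3750/183.0000 = 7.1824 mm
θ = 352° = 6.143559 rad
V = θ·R_c·A = 6.143559·7.1824·183.0000 = 8074.940 mm³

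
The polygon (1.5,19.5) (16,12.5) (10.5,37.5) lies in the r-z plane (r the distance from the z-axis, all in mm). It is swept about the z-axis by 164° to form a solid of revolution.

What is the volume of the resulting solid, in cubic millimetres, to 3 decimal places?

Volume = 4327.858 mm³

Profile (r,z), 3 vertices: (1.5,19.5) (16,12.5) (10.5,37.5)
edge 0: (1.5,19.5)→(16,12.5)  cross = 1.5·12.5 − 16·19.5 = -293.2500; (r_i+r_j)·cross = 17.5·-293.2500 = -5131.8750
edge 1: (16,12.5)→(10.5,37.5)  cross = 16·37.5 − 10.5·12.5 = 468.7500; (r_i+r_j)·cross = 26.5·468.7500 = 12421.8750
edge 2: (10.5,37.5)→(1.5,19.5)  cross = 10.5·19.5 − 1.5·37.5 = 148.5000; (r_i+r_j)·cross = 12·148.5000 = 1782.0000
Σcross = 324.0000 → A = |Σcross|/2 = 162.0000 mm²
Σ(r_i+r_j)·cross = 9072.0000 → first moment M = |Σ|/6 = 1512.0000
R_c = M/A = 1512.0000/162.0000 = 9.3333 mm
θ = 164° = 2.862340 rad
V = θ·R_c·A = 2.862340·9.3333·162.0000 = 4327.858 mm³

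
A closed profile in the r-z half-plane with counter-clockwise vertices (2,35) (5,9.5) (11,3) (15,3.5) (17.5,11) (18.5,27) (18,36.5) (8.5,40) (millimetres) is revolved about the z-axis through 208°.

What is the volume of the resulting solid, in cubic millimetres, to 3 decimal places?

Volume = 18401.082 mm³

Profile (r,z), 8 vertices: (2,35) (5,9.5) (11,3) (15,3.5) (17.5,11) (18.5,27) (18,36.5) (8.5,40)
edge 0: (2,35)→(5,9.5)  cross = 2·9.5 − 5·35 = -156.0000; (r_i+r_j)·cross = 7·-156.0000 = -1092.0000
edge 1: (5,9.5)→(11,3)  cross = 5·3 − 11·9.5 = -89.5000; (r_i+r_j)·cross = 16·-89.5000 = -1432.0000
edge 2: (11,3)→(15,3.5)  cross = 11·3.5 − 15·3 = -6.5000; (r_i+r_j)·cross = 26·-6.5000 = -169.0000
edge 3: (15,3.5)→(17.5,11)  cross = 15·11 − 17.5·3.5 = 103.7500; (r_i+r_j)·cross = 32.5·103.7500 = 3371.8750
edge 4: (17.5,11)→(18.5,27)  cross = 17.5·27 − 18.5·11 = 269.0000; (r_i+r_j)·cross = 36·269.0000 = 9684.0000
edge 5: (18.5,27)→(18,36.5)  cross = 18.5·36.5 − 18·27 = 189.2500; (r_i+r_j)·cross = 36.5·189.2500 = 6907.6250
edge 6: (18,36.5)→(8.5,40)  cross = 18·40 − 8.5·36.5 = 409.7500; (r_i+r_j)·cross = 26.5·409.7500 = 10858.3750
edge 7: (8.5,40)→(2,35)  cross = 8.5·35 − 2·40 = 217.5000; (r_i+r_j)·cross = 10.5·217.5000 = 2283.7500
Σcross = 937.2500 → A = |Σcross|/2 = 468.6250 mm²
Σ(r_i+r_j)·cross = 30412.6250 → first moment M = |Σ|/6 = 5068.7708
R_c = M/A = 5068.7708/468.6250 = 10.8163 mm
θ = 208° = 3.630285 rad
V = θ·R_c·A = 3.630285·10.8163·468.6250 = 18401.082 mm³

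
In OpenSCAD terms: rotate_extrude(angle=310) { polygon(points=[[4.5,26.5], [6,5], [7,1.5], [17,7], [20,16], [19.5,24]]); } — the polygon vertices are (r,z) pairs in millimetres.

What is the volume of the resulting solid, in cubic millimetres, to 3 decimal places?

Volume = 18145.759 mm³

Profile (r,z), 6 vertices: (4.5,26.5) (6,5) (7,1.5) (17,7) (20,16) (19.5,24)
edge 0: (4.5,26.5)→(6,5)  cross = 4.5·5 − 6·26.5 = -136.5000; (r_i+r_j)·cross = 10.5·-136.5000 = -1433.2500
edge 1: (6,5)→(7,1.5)  cross = 6·1.5 − 7·5 = -26.0000; (r_i+r_j)·cross = 13·-26.0000 = -338.0000
edge 2: (7,1.5)→(17,7)  cross = 7·7 − 17·1.5 = 23.5000; (r_i+r_j)·cross = 24·23.5000 = 564.0000
edge 3: (17,7)→(20,16)  cross = 17·16 − 20·7 = 132.0000; (r_i+r_j)·cross = 37·132.0000 = 4884.0000
edge 4: (20,16)→(19.5,24)  cross = 20·24 − 19.5·16 = 168.0000; (r_i+r_j)·cross = 39.5·168.0000 = 6636.0000
edge 5: (19.5,24)→(4.5,26.5)  cross = 19.5·26.5 − 4.5·24 = 408.7500; (r_i+r_j)·cross = 24·408.7500 = 9810.0000
Σcross = 569.7500 → A = |Σcross|/2 = 284.8750 mm²
Σ(r_i+r_j)·cross = 20122.7500 → first moment M = |Σ|/6 = 3353.7917
R_c = M/A = 3353.7917/284.8750 = 11.7729 mm
θ = 310° = 5.410521 rad
V = θ·R_c·A = 5.410521·11.7729·284.8750 = 18145.759 mm³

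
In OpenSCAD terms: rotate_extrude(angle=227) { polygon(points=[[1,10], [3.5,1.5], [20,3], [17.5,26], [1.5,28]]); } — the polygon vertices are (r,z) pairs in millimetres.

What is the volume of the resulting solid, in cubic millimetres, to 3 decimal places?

Volume = 16810.826 mm³

Profile (r,z), 5 vertices: (1,10) (3.5,1.5) (20,3) (17.5,26) (1.5,28)
edge 0: (1,10)→(3.5,1.5)  cross = 1·1.5 − 3.5·10 = -33.5000; (r_i+r_j)·cross = 4.5·-33.5000 = -150.7500
edge 1: (3.5,1.5)→(20,3)  cross = 3.5·3 − 20·1.5 = -19.5000; (r_i+r_j)·cross = 23.5·-19.5000 = -458.2500
edge 2: (20,3)→(17.5,26)  cross = 20·26 − 17.5·3 = 467.5000; (r_i+r_j)·cross = 37.5·467.5000 = 17531.2500
edge 3: (17.5,26)→(1.5,28)  cross = 17.5·28 − 1.5·26 = 451.0000; (r_i+r_j)·cross = 19·451.0000 = 8569.0000
edge 4: (1.5,28)→(1,10)  cross = 1.5·10 − 1·28 = -13.0000; (r_i+r_j)·cross = 2.5·-13.0000 = -32.5000
Σcross = 852.5000 → A = |Σcross|/2 = 426.2500 mm²
Σ(r_i+r_j)·cross = 25458.7500 → first moment M = |Σ|/6 = 4243.1250
R_c = M/A = 4243.1250/426.2500 = 9.9545 mm
θ = 227° = 3.961897 rad
V = θ·R_c·A = 3.961897·9.9545·426.2500 = 16810.826 mm³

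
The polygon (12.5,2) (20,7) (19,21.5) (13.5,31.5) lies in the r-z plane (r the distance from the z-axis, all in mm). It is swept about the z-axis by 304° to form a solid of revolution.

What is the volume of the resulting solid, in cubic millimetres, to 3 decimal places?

Volume = 12034.772 mm³

Profile (r,z), 4 vertices: (12.5,2) (20,7) (19,21.5) (13.5,31.5)
edge 0: (12.5,2)→(20,7)  cross = 12.5·7 − 20·2 = 47.5000; (r_i+r_j)·cross = 32.5·47.5000 = 1543.7500
edge 1: (20,7)→(19,21.5)  cross = 20·21.5 − 19·7 = 297.0000; (r_i+r_j)·cross = 39·297.0000 = 11583.0000
edge 2: (19,21.5)→(13.5,31.5)  cross = 19·31.5 − 13.5·21.5 = 308.2500; (r_i+r_j)·cross = 32.5·308.2500 = 10018.1250
edge 3: (13.5,31.5)→(12.5,2)  cross = 13.5·2 − 12.5·31.5 = -366.7500; (r_i+r_j)·cross = 26·-366.7500 = -9535.5000
Σcross = 286.0000 → A = |Σcross|/2 = 143.0000 mm²
Σ(r_i+r_j)·cross = 13609.3750 → first moment M = |Σ|/6 = 2268.2292
R_c = M/A = 2268.2292/143.0000 = 15.8617 mm
θ = 304° = 5.305801 rad
V = θ·R_c·A = 5.305801·15.8617·143.0000 = 12034.772 mm³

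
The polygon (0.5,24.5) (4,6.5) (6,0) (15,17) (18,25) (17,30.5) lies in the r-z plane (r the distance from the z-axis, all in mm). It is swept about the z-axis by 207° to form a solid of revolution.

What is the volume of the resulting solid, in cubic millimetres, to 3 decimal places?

Profile (r,z), 6 vertices: (0.5,24.5) (4,6.5) (6,0) (15,17) (18,25) (17,30.5)
edge 0: (0.5,24.5)→(4,6.5)  cross = 0.5·6.5 − 4·24.5 = -94.7500; (r_i+r_j)·cross = 4.5·-94.7500 = -426.3750
edge 1: (4,6.5)→(6,0)  cross = 4·0 − 6·6.5 = -39.0000; (r_i+r_j)·cross = 10·-39.0000 = -390.0000
edge 2: (6,0)→(15,17)  cross = 6·17 − 15·0 = 102.0000; (r_i+r_j)·cross = 21·102.0000 = 2142.0000
edge 3: (15,17)→(18,25)  cross = 15·25 − 18·17 = 69.0000; (r_i+r_j)·cross = 33·69.0000 = 2277.0000
edge 4: (18,25)→(17,30.5)  cross = 18·30.5 − 17·25 = 124.0000; (r_i+r_j)·cross = 35·124.0000 = 4340.0000
edge 5: (17,30.5)→(0.5,24.5)  cross = 17·24.5 − 0.5·30.5 = 401.2500; (r_i+r_j)·cross = 17.5·401.2500 = 7021.8750
Σcross = 562.5000 → A = |Σcross|/2 = 281.2500 mm²
Σ(r_i+r_j)·cross = 14964.5000 → first moment M = |Σ|/6 = 2494.0833
R_c = M/A = 2494.0833/281.2500 = 8.8679 mm
θ = 207° = 3.612832 rad
V = θ·R_c·A = 3.612832·8.8679·281.2500 = 9010.703 mm³

Volume = 9010.703 mm³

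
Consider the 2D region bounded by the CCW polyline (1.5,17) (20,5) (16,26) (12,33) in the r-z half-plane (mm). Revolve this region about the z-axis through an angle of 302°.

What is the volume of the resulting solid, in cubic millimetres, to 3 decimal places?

Profile (r,z), 4 vertices: (1.5,17) (20,5) (16,26) (12,33)
edge 0: (1.5,17)→(20,5)  cross = 1.5·5 − 20·17 = -332.5000; (r_i+r_j)·cross = 21.5·-332.5000 = -7148.7500
edge 1: (20,5)→(16,26)  cross = 20·26 − 16·5 = 440.0000; (r_i+r_j)·cross = 36·440.0000 = 15840.0000
edge 2: (16,26)→(12,33)  cross = 16·33 − 12·26 = 216.0000; (r_i+r_j)·cross = 28·216.0000 = 6048.0000
edge 3: (12,33)→(1.5,17)  cross = 12·17 − 1.5·33 = 154.5000; (r_i+r_j)·cross = 13.5·154.5000 = 2085.7500
Σcross = 478.0000 → A = |Σcross|/2 = 239.0000 mm²
Σ(r_i+r_j)·cross = 16825.0000 → first moment M = |Σ|/6 = 2804.1667
R_c = M/A = 2804.1667/239.0000 = 11.7329 mm
θ = 302° = 5.270894 rad
V = θ·R_c·A = 5.270894·11.7329·239.0000 = 14780.466 mm³

Volume = 14780.466 mm³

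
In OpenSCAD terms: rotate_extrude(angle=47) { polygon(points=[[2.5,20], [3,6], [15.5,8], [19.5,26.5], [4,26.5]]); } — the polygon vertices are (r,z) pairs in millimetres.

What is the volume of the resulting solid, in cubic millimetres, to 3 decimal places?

Profile (r,z), 5 vertices: (2.5,20) (3,6) (15.5,8) (19.5,26.5) (4,26.5)
edge 0: (2.5,20)→(3,6)  cross = 2.5·6 − 3·20 = -45.0000; (r_i+r_j)·cross = 5.5·-45.0000 = -247.5000
edge 1: (3,6)→(15.5,8)  cross = 3·8 − 15.5·6 = -69.0000; (r_i+r_j)·cross = 18.5·-69.0000 = -1276.5000
edge 2: (15.5,8)→(19.5,26.5)  cross = 15.5·26.5 − 19.5·8 = 254.7500; (r_i+r_j)·cross = 35·254.7500 = 8916.2500
edge 3: (19.5,26.5)→(4,26.5)  cross = 19.5·26.5 − 4·26.5 = 410.7500; (r_i+r_j)·cross = 23.5·410.7500 = 9652.6250
edge 4: (4,26.5)→(2.5,20)  cross = 4·20 − 2.5·26.5 = 13.7500; (r_i+r_j)·cross = 6.5·13.7500 = 89.3750
Σcross = 565.2500 → A = |Σcross|/2 = 282.6250 mm²
Σ(r_i+r_j)·cross = 17134.2500 → first moment M = |Σ|/6 = 2855.7083
R_c = M/A = 2855.7083/282.6250 = 10.1042 mm
θ = 47° = 0.820305 rad
V = θ·R_c·A = 0.820305·10.1042·282.6250 = 2342.551 mm³

Volume = 2342.551 mm³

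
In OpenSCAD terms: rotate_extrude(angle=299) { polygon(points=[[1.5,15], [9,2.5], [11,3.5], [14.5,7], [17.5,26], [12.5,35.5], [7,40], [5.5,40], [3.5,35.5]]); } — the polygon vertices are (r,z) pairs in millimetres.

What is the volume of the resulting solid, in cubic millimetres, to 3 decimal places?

Profile (r,z), 9 vertices: (1.5,15) (9,2.5) (11,3.5) (14.5,7) (17.5,26) (12.5,35.5) (7,40) (5.5,40) (3.5,35.5)
edge 0: (1.5,15)→(9,2.5)  cross = 1.5·2.5 − 9·15 = -131.2500; (r_i+r_j)·cross = 10.5·-131.2500 = -1378.1250
edge 1: (9,2.5)→(11,3.5)  cross = 9·3.5 − 11·2.5 = 4.0000; (r_i+r_j)·cross = 20·4.0000 = 80.0000
edge 2: (11,3.5)→(14.5,7)  cross = 11·7 − 14.5·3.5 = 26.2500; (r_i+r_j)·cross = 25.5·26.2500 = 669.3750
edge 3: (14.5,7)→(17.5,26)  cross = 14.5·26 − 17.5·7 = 254.5000; (r_i+r_j)·cross = 32·254.5000 = 8144.0000
edge 4: (17.5,26)→(12.5,35.5)  cross = 17.5·35.5 − 12.5·26 = 296.2500; (r_i+r_j)·cross = 30·296.2500 = 8887.5000
edge 5: (12.5,35.5)→(7,40)  cross = 12.5·40 − 7·35.5 = 251.5000; (r_i+r_j)·cross = 19.5·251.5000 = 4904.2500
edge 6: (7,40)→(5.5,40)  cross = 7·40 − 5.5·40 = 60.0000; (r_i+r_j)·cross = 12.5·60.0000 = 750.0000
edge 7: (5.5,40)→(3.5,35.5)  cross = 5.5·35.5 − 3.5·40 = 55.2500; (r_i+r_j)·cross = 9·55.2500 = 497.2500
edge 8: (3.5,35.5)→(1.5,15)  cross = 3.5·15 − 1.5·35.5 = -0.7500; (r_i+r_j)·cross = 5·-0.7500 = -3.7500
Σcross = 815.7500 → A = |Σcross|/2 = 407.8750 mm²
Σ(r_i+r_j)·cross = 22550.5000 → first moment M = |Σ|/6 = 3758.4167
R_c = M/A = 3758.4167/407.8750 = 9.2146 mm
θ = 299° = 5.218534 rad
V = θ·R_c·A = 5.218534·9.2146·407.8750 = 19613.427 mm³

Volume = 19613.427 mm³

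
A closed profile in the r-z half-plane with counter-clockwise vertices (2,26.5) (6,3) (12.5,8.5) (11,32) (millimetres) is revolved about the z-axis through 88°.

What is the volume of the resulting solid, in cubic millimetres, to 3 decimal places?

Volume = 2351.447 mm³

Profile (r,z), 4 vertices: (2,26.5) (6,3) (12.5,8.5) (11,32)
edge 0: (2,26.5)→(6,3)  cross = 2·3 − 6·26.5 = -153.0000; (r_i+r_j)·cross = 8·-153.0000 = -1224.0000
edge 1: (6,3)→(12.5,8.5)  cross = 6·8.5 − 12.5·3 = 13.5000; (r_i+r_j)·cross = 18.5·13.5000 = 249.7500
edge 2: (12.5,8.5)→(11,32)  cross = 12.5·32 − 11·8.5 = 306.5000; (r_i+r_j)·cross = 23.5·306.5000 = 7202.7500
edge 3: (11,32)→(2,26.5)  cross = 11·26.5 − 2·32 = 227.5000; (r_i+r_j)·cross = 13·227.5000 = 2957.5000
Σcross = 394.5000 → A = |Σcross|/2 = 197.2500 mm²
Σ(r_i+r_j)·cross = 9186.0000 → first moment M = |Σ|/6 = 1531.0000
R_c = M/A = 1531.0000/197.2500 = 7.7617 mm
θ = 88° = 1.535890 rad
V = θ·R_c·A = 1.535890·7.7617·197.2500 = 2351.447 mm³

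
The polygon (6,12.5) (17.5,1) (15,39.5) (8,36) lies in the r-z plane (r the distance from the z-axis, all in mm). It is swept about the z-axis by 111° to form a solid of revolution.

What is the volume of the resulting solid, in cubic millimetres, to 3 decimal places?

Profile (r,z), 4 vertices: (6,12.5) (17.5,1) (15,39.5) (8,36)
edge 0: (6,12.5)→(17.5,1)  cross = 6·1 − 17.5·12.5 = -212.7500; (r_i+r_j)·cross = 23.5·-212.7500 = -4999.6250
edge 1: (17.5,1)→(15,39.5)  cross = 17.5·39.5 − 15·1 = 676.2500; (r_i+r_j)·cross = 32.5·676.2500 = 21978.1250
edge 2: (15,39.5)→(8,36)  cross = 15·36 − 8·39.5 = 224.0000; (r_i+r_j)·cross = 23·224.0000 = 5152.0000
edge 3: (8,36)→(6,12.5)  cross = 8·12.5 − 6·36 = -116.0000; (r_i+r_j)·cross = 14·-116.0000 = -1624.0000
Σcross = 571.5000 → A = |Σcross|/2 = 285.7500 mm²
Σ(r_i+r_j)·cross = 20506.5000 → first moment M = |Σ|/6 = 3417.7500
R_c = M/A = 3417.7500/285.7500 = 11.9606 mm
θ = 111° = 1.937315 rad
V = θ·R_c·A = 1.937315·11.9606·285.7500 = 6621.260 mm³

Volume = 6621.260 mm³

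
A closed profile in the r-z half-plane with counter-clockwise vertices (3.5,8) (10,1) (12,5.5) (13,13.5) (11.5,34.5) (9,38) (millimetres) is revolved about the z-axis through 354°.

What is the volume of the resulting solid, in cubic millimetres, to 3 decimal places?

Volume = 11523.997 mm³

Profile (r,z), 6 vertices: (3.5,8) (10,1) (12,5.5) (13,13.5) (11.5,34.5) (9,38)
edge 0: (3.5,8)→(10,1)  cross = 3.5·1 − 10·8 = -76.5000; (r_i+r_j)·cross = 13.5·-76.5000 = -1032.7500
edge 1: (10,1)→(12,5.5)  cross = 10·5.5 − 12·1 = 43.0000; (r_i+r_j)·cross = 22·43.0000 = 946.0000
edge 2: (12,5.5)→(13,13.5)  cross = 12·13.5 − 13·5.5 = 90.5000; (r_i+r_j)·cross = 25·90.5000 = 2262.5000
edge 3: (13,13.5)→(11.5,34.5)  cross = 13·34.5 − 11.5·13.5 = 293.2500; (r_i+r_j)·cross = 24.5·293.2500 = 7184.6250
edge 4: (11.5,34.5)→(9,38)  cross = 11.5·38 − 9·34.5 = 126.5000; (r_i+r_j)·cross = 20.5·126.5000 = 2593.2500
edge 5: (9,38)→(3.5,8)  cross = 9·8 − 3.5·38 = -61.0000; (r_i+r_j)·cross = 12.5·-61.0000 = -762.5000
Σcross = 415.7500 → A = |Σcross|/2 = 207.8750 mm²
Σ(r_i+r_j)·cross = 11191.1250 → first moment M = |Σ|/6 = 1865.1875
R_c = M/A = 1865.1875/207.8750 = 8.9726 mm
θ = 354° = 6.178466 rad
V = θ·R_c·A = 6.178466·8.9726·207.8750 = 11523.997 mm³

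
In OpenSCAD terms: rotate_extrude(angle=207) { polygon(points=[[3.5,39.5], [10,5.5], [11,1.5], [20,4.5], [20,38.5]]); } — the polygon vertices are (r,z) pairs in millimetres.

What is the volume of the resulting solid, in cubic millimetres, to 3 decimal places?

Volume = 22384.352 mm³

Profile (r,z), 5 vertices: (3.5,39.5) (10,5.5) (11,1.5) (20,4.5) (20,38.5)
edge 0: (3.5,39.5)→(10,5.5)  cross = 3.5·5.5 − 10·39.5 = -375.7500; (r_i+r_j)·cross = 13.5·-375.7500 = -5072.6250
edge 1: (10,5.5)→(11,1.5)  cross = 10·1.5 − 11·5.5 = -45.5000; (r_i+r_j)·cross = 21·-45.5000 = -955.5000
edge 2: (11,1.5)→(20,4.5)  cross = 11·4.5 − 20·1.5 = 19.5000; (r_i+r_j)·cross = 31·19.5000 = 604.5000
edge 3: (20,4.5)→(20,38.5)  cross = 20·38.5 − 20·4.5 = 680.0000; (r_i+r_j)·cross = 40·680.0000 = 27200.0000
edge 4: (20,38.5)→(3.5,39.5)  cross = 20·39.5 − 3.5·38.5 = 655.2500; (r_i+r_j)·cross = 23.5·655.2500 = 15398.3750
Σcross = 933.5000 → A = |Σcross|/2 = 466.7500 mm²
Σ(r_i+r_j)·cross = 37174.7500 → first moment M = |Σ|/6 = 6195.7917
R_c = M/A = 6195.7917/466.7500 = 13.2743 mm
θ = 207° = 3.612832 rad
V = θ·R_c·A = 3.612832·13.2743·466.7500 = 22384.352 mm³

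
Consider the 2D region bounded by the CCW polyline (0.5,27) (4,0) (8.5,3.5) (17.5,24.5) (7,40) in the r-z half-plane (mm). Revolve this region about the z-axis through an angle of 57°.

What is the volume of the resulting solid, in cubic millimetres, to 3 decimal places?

Profile (r,z), 5 vertices: (0.5,27) (4,0) (8.5,3.5) (17.5,24.5) (7,40)
edge 0: (0.5,27)→(4,0)  cross = 0.5·0 − 4·27 = -108.0000; (r_i+r_j)·cross = 4.5·-108.0000 = -486.0000
edge 1: (4,0)→(8.5,3.5)  cross = 4·3.5 − 8.5·0 = 14.0000; (r_i+r_j)·cross = 12.5·14.0000 = 175.0000
edge 2: (8.5,3.5)→(17.5,24.5)  cross = 8.5·24.5 − 17.5·3.5 = 147.0000; (r_i+r_j)·cross = 26·147.0000 = 3822.0000
edge 3: (17.5,24.5)→(7,40)  cross = 17.5·40 − 7·24.5 = 528.5000; (r_i+r_j)·cross = 24.5·528.5000 = 12948.2500
edge 4: (7,40)→(0.5,27)  cross = 7·27 − 0.5·40 = 169.0000; (r_i+r_j)·cross = 7.5·169.0000 = 1267.5000
Σcross = 750.5000 → A = |Σcross|/2 = 375.2500 mm²
Σ(r_i+r_j)·cross = 17726.7500 → first moment M = |Σ|/6 = 2954.4583
R_c = M/A = 2954.4583/375.2500 = 7.8733 mm
θ = 57° = 0.994838 rad
V = θ·R_c·A = 0.994838·7.8733·375.2500 = 2939.206 mm³

Volume = 2939.206 mm³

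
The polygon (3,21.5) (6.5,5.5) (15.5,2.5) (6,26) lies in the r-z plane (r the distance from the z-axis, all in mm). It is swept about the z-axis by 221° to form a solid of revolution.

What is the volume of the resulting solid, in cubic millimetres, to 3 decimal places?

Profile (r,z), 4 vertices: (3,21.5) (6.5,5.5) (15.5,2.5) (6,26)
edge 0: (3,21.5)→(6.5,5.5)  cross = 3·5.5 − 6.5·21.5 = -123.2500; (r_i+r_j)·cross = 9.5·-123.2500 = -1170.8750
edge 1: (6.5,5.5)→(15.5,2.5)  cross = 6.5·2.5 − 15.5·5.5 = -69.0000; (r_i+r_j)·cross = 22·-69.0000 = -1518.0000
edge 2: (15.5,2.5)→(6,26)  cross = 15.5·26 − 6·2.5 = 388.0000; (r_i+r_j)·cross = 21.5·388.0000 = 8342.0000
edge 3: (6,26)→(3,21.5)  cross = 6·21.5 − 3·26 = 51.0000; (r_i+r_j)·cross = 9·51.0000 = 459.0000
Σcross = 246.7500 → A = |Σcross|/2 = 123.3750 mm²
Σ(r_i+r_j)·cross = 6112.1250 → first moment M = |Σ|/6 = 1018.6875
R_c = M/A = 1018.6875/123.3750 = 8.2568 mm
θ = 221° = 3.857178 rad
V = θ·R_c·A = 3.857178·8.2568·123.3750 = 3929.259 mm³

Volume = 3929.259 mm³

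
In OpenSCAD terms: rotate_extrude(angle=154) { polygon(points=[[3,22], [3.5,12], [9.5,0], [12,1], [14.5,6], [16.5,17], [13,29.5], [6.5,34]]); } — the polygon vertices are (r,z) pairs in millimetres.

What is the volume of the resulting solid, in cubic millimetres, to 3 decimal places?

Profile (r,z), 8 vertices: (3,22) (3.5,12) (9.5,0) (12,1) (14.5,6) (16.5,17) (13,29.5) (6.5,34)
edge 0: (3,22)→(3.5,12)  cross = 3·12 − 3.5·22 = -41.0000; (r_i+r_j)·cross = 6.5·-41.0000 = -266.5000
edge 1: (3.5,12)→(9.5,0)  cross = 3.5·0 − 9.5·12 = -114.0000; (r_i+r_j)·cross = 13·-114.0000 = -1482.0000
edge 2: (9.5,0)→(12,1)  cross = 9.5·1 − 12·0 = 9.5000; (r_i+r_j)·cross = 21.5·9.5000 = 204.2500
edge 3: (12,1)→(14.5,6)  cross = 12·6 − 14.5·1 = 57.5000; (r_i+r_j)·cross = 26.5·57.5000 = 1523.7500
edge 4: (14.5,6)→(16.5,17)  cross = 14.5·17 − 16.5·6 = 147.5000; (r_i+r_j)·cross = 31·147.5000 = 4572.5000
edge 5: (16.5,17)→(13,29.5)  cross = 16.5·29.5 − 13·17 = 265.7500; (r_i+r_j)·cross = 29.5·265.7500 = 7839.6250
edge 6: (13,29.5)→(6.5,34)  cross = 13·34 − 6.5·29.5 = 250.2500; (r_i+r_j)·cross = 19.5·250.2500 = 4879.8750
edge 7: (6.5,34)→(3,22)  cross = 6.5·22 − 3·34 = 41.0000; (r_i+r_j)·cross = 9.5·41.0000 = 389.5000
Σcross = 616.5000 → A = |Σcross|/2 = 308.2500 mm²
Σ(r_i+r_j)·cross = 17661.0000 → first moment M = |Σ|/6 = 2943.5000
R_c = M/A = 2943.5000/308.2500 = 9.5491 mm
θ = 154° = 2.687807 rad
V = θ·R_c·A = 2.687807·9.5491·308.2500 = 7911.560 mm³

Volume = 7911.560 mm³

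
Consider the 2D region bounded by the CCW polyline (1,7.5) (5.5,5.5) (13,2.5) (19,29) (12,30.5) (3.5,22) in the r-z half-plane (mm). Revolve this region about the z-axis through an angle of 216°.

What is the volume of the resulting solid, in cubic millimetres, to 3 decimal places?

Profile (r,z), 6 vertices: (1,7.5) (5.5,5.5) (13,2.5) (19,29) (12,30.5) (3.5,22)
edge 0: (1,7.5)→(5.5,5.5)  cross = 1·5.5 − 5.5·7.5 = -35.7500; (r_i+r_j)·cross = 6.5·-35.7500 = -232.3750
edge 1: (5.5,5.5)→(13,2.5)  cross = 5.5·2.5 − 13·5.5 = -57.7500; (r_i+r_j)·cross = 18.5·-57.7500 = -1068.3750
edge 2: (13,2.5)→(19,29)  cross = 13·29 − 19·2.5 = 329.5000; (r_i+r_j)·cross = 32·329.5000 = 10544.0000
edge 3: (19,29)→(12,30.5)  cross = 19·30.5 − 12·29 = 231.5000; (r_i+r_j)·cross = 31·231.5000 = 7176.5000
edge 4: (12,30.5)→(3.5,22)  cross = 12·22 − 3.5·30.5 = 157.2500; (r_i+r_j)·cross = 15.5·157.2500 = 2437.3750
edge 5: (3.5,22)→(1,7.5)  cross = 3.5·7.5 − 1·22 = 4.2500; (r_i+r_j)·cross = 4.5·4.2500 = 19.1250
Σcross = 629.0000 → A = |Σcross|/2 = 314.5000 mm²
Σ(r_i+r_j)·cross = 18876.2500 → first moment M = |Σ|/6 = 3146.0417
R_c = M/A = 3146.0417/314.5000 = 10.0033 mm
θ = 216° = 3.769911 rad
V = θ·R_c·A = 3.769911·10.0033·314.5000 = 11860.298 mm³

Volume = 11860.298 mm³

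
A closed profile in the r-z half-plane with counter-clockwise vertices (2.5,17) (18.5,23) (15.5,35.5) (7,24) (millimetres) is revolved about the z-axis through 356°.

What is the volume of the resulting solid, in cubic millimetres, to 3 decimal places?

Profile (r,z), 4 vertices: (2.5,17) (18.5,23) (15.5,35.5) (7,24)
edge 0: (2.5,17)→(18.5,23)  cross = 2.5·23 − 18.5·17 = -257.0000; (r_i+r_j)·cross = 21·-257.0000 = -5397.0000
edge 1: (18.5,23)→(15.5,35.5)  cross = 18.5·35.5 − 15.5·23 = 300.2500; (r_i+r_j)·cross = 34·300.2500 = 10208.5000
edge 2: (15.5,35.5)→(7,24)  cross = 15.5·24 − 7·35.5 = 123.5000; (r_i+r_j)·cross = 22.5·123.5000 = 2778.7500
edge 3: (7,24)→(2.5,17)  cross = 7·17 − 2.5·24 = 59.0000; (r_i+r_j)·cross = 9.5·59.0000 = 560.5000
Σcross = 225.7500 → A = |Σcross|/2 = 112.8750 mm²
Σ(r_i+r_j)·cross = 8150.7500 → first moment M = |Σ|/6 = 1358.4583
R_c = M/A = 1358.4583/112.8750 = 12.0351 mm
θ = 356° = 6.213372 rad
V = θ·R_c·A = 6.213372·12.0351·112.8750 = 8440.607 mm³

Volume = 8440.607 mm³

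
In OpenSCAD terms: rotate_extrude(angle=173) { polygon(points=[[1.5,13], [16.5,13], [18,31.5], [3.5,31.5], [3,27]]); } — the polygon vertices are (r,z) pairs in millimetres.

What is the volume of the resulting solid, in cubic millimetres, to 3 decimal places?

Profile (r,z), 5 vertices: (1.5,13) (16.5,13) (18,31.5) (3.5,31.5) (3,27)
edge 0: (1.5,13)→(16.5,13)  cross = 1.5·13 − 16.5·13 = -195.0000; (r_i+r_j)·cross = 18·-195.0000 = -3510.0000
edge 1: (16.5,13)→(18,31.5)  cross = 16.5·31.5 − 18·13 = 285.7500; (r_i+r_j)·cross = 34.5·285.7500 = 9858.3750
edge 2: (18,31.5)→(3.5,31.5)  cross = 18·31.5 − 3.5·31.5 = 456.7500; (r_i+r_j)·cross = 21.5·456.7500 = 9820.1250
edge 3: (3.5,31.5)→(3,27)  cross = 3.5·27 − 3·31.5 = 0.0000; (r_i+r_j)·cross = 6.5·0.0000 = 0.0000
edge 4: (3,27)→(1.5,13)  cross = 3·13 − 1.5·27 = -1.5000; (r_i+r_j)·cross = 4.5·-1.5000 = -6.7500
Σcross = 546.0000 → A = |Σcross|/2 = 273.0000 mm²
Σ(r_i+r_j)·cross = 16161.7500 → first moment M = |Σ|/6 = 2693.6250
R_c = M/A = 2693.6250/273.0000 = 9.8668 mm
θ = 173° = 3.019420 rad
V = θ·R_c·A = 3.019420·9.8668·273.0000 = 8133.184 mm³

Volume = 8133.184 mm³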